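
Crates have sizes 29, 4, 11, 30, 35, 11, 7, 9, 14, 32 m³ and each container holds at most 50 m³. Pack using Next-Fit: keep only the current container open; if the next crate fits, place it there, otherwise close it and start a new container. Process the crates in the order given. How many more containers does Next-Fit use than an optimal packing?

Next-Fit: [29,4,11] [30] [35,11] [7,9,14] [32] → 5 containers.
Total size 182 m³; any packing needs at least ⌈182/50⌉ = 4 containers.
An optimal packing achieves that bound: [35,14] [32,11,7] [30,11,9] [29,4] → 4 containers.
Excess: 5 − 4 = 1.

1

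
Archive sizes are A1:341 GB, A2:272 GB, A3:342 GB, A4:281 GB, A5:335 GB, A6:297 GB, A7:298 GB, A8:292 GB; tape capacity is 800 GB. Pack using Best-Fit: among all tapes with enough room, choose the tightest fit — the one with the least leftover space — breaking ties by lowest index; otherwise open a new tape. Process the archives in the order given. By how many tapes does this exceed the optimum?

Best-Fit: [341,272] [342,281] [335,297] [298,292] → 4 tapes.
Total size 2458 GB; any packing needs at least ⌈2458/800⌉ = 4 tapes.
So 4 is already optimal.

0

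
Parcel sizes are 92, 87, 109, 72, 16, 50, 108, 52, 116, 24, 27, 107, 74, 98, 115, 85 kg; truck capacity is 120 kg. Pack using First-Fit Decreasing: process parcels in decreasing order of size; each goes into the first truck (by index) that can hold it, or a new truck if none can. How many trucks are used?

Sorted descending: 116, 115, 109, 108, 107, 98, 92, 87, 85, 74, 72, 52, 50, 27, 24, 16.
Put 116 kg in truck 1; 4 kg remain.
Put 115 kg in truck 2; 5 kg remain.
Put 109 kg in truck 3; 11 kg remain.
Put 108 kg in truck 4; 12 kg remain.
Put 107 kg in truck 5; 13 kg remain.
Put 98 kg in truck 6; 22 kg remain.
Put 92 kg in truck 7; 28 kg remain.
Put 87 kg in truck 8; 33 kg remain.
Put 85 kg in truck 9; 35 kg remain.
Put 74 kg in truck 10; 46 kg remain.
Put 72 kg in truck 11; 48 kg remain.
Put 52 kg in truck 12; 68 kg remain.
Put 50 kg in truck 12; 18 kg remain.
Put 27 kg in truck 7; 1 kg remain.
Put 24 kg in truck 8; 9 kg remain.
Put 16 kg in truck 6; 6 kg remain.

12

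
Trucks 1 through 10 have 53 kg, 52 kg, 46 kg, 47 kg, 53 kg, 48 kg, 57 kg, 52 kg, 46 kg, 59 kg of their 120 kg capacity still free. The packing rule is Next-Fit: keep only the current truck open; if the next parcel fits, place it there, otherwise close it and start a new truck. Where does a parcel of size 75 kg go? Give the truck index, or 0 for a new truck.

Next-Fit only looks at truck 10, which has 59 kg free.
75 kg does not fit, so a new truck is opened.

0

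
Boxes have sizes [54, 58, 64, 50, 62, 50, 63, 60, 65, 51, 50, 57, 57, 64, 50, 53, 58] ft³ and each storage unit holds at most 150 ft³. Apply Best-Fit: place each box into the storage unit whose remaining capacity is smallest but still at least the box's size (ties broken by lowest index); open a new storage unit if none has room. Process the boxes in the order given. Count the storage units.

54 ft³ → storage unit 1 (remaining 96 ft³)
58 ft³ → storage unit 1 (remaining 38 ft³)
64 ft³ → storage unit 2 (remaining 86 ft³)
50 ft³ → storage unit 2 (remaining 36 ft³)
62 ft³ → storage unit 3 (remaining 88 ft³)
50 ft³ → storage unit 3 (remaining 38 ft³)
63 ft³ → storage unit 4 (remaining 87 ft³)
60 ft³ → storage unit 4 (remaining 27 ft³)
65 ft³ → storage unit 5 (remaining 85 ft³)
51 ft³ → storage unit 5 (remaining 34 ft³)
50 ft³ → storage unit 6 (remaining 100 ft³)
57 ft³ → storage unit 6 (remaining 43 ft³)
57 ft³ → storage unit 7 (remaining 93 ft³)
64 ft³ → storage unit 7 (remaining 29 ft³)
50 ft³ → storage unit 8 (remaining 100 ft³)
53 ft³ → storage unit 8 (remaining 47 ft³)
58 ft³ → storage unit 9 (remaining 92 ft³)

9 storage units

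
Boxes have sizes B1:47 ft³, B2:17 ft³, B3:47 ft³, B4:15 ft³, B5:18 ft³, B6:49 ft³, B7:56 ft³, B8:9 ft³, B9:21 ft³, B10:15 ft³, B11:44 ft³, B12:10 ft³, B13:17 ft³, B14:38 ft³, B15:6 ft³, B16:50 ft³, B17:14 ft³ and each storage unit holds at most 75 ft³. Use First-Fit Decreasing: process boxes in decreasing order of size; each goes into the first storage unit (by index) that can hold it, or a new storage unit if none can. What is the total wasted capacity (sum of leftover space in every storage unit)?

Sorted descending: 56, 50, 49, 47, 47, 44, 38, 21, 18, 17, 17, 15, 15, 14, 10, 9, 6.
storage unit 1: place 56 ft³, 19 ft³ left
storage unit 2: place 50 ft³, 25 ft³ left
storage unit 3: place 49 ft³, 26 ft³ left
storage unit 4: place 47 ft³, 28 ft³ left
storage unit 5: place 47 ft³, 28 ft³ left
storage unit 6: place 44 ft³, 31 ft³ left
storage unit 7: place 38 ft³, 37 ft³ left
storage unit 2: place 21 ft³, 4 ft³ left
storage unit 1: place 18 ft³, 1 ft³ left
storage unit 3: place 17 ft³, 9 ft³ left
storage unit 4: place 17 ft³, 11 ft³ left
storage unit 5: place 15 ft³, 13 ft³ left
storage unit 6: place 15 ft³, 16 ft³ left
storage unit 6: place 14 ft³, 2 ft³ left
storage unit 4: place 10 ft³, 1 ft³ left
storage unit 3: place 9 ft³, 0 ft³ left
storage unit 5: place 6 ft³, 7 ft³ left
7 storage units × 75 ft³ = 525 ft³; used 473 ft³; unused 52 ft³.

52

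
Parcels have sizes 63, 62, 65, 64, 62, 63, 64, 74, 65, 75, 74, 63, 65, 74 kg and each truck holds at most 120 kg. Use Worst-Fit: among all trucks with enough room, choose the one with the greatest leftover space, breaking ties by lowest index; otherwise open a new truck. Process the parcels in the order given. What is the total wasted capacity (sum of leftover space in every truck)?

truck 1: place 63 kg, 57 kg left
truck 2: place 62 kg, 58 kg left
truck 3: place 65 kg, 55 kg left
truck 4: place 64 kg, 56 kg left
truck 5: place 62 kg, 58 kg left
truck 6: place 63 kg, 57 kg left
truck 7: place 64 kg, 56 kg left
truck 8: place 74 kg, 46 kg left
truck 9: place 65 kg, 55 kg left
truck 10: place 75 kg, 45 kg left
truck 11: place 74 kg, 46 kg left
truck 12: place 63 kg, 57 kg left
truck 13: place 65 kg, 55 kg left
truck 14: place 74 kg, 46 kg left
14 trucks × 120 kg = 1680 kg; used 933 kg; unused 747 kg.

747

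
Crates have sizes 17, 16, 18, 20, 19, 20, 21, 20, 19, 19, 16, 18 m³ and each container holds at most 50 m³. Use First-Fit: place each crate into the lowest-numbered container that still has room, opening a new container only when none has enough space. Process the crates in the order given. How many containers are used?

container 1: place 17 m³, 33 m³ left
container 1: place 16 m³, 17 m³ left
container 2: place 18 m³, 32 m³ left
container 2: place 20 m³, 12 m³ left
container 3: place 19 m³, 31 m³ left
container 3: place 20 m³, 11 m³ left
container 4: place 21 m³, 29 m³ left
container 4: place 20 m³, 9 m³ left
container 5: place 19 m³, 31 m³ left
container 5: place 19 m³, 12 m³ left
container 1: place 16 m³, 1 m³ left
container 6: place 18 m³, 32 m³ left

6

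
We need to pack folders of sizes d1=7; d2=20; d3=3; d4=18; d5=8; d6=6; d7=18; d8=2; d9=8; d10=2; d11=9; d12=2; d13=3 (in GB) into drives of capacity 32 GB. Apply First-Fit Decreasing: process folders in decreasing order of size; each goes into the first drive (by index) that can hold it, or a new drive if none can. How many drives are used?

4

Sorted descending: 20, 18, 18, 9, 8, 8, 7, 6, 3, 3, 2, 2, 2.
drive 1: place 20 GB, 12 GB left
drive 2: place 18 GB, 14 GB left
drive 3: place 18 GB, 14 GB left
drive 1: place 9 GB, 3 GB left
drive 2: place 8 GB, 6 GB left
drive 3: place 8 GB, 6 GB left
drive 4: place 7 GB, 25 GB left
drive 2: place 6 GB, 0 GB left
drive 1: place 3 GB, 0 GB left
drive 3: place 3 GB, 3 GB left
drive 3: place 2 GB, 1 GB left
drive 4: place 2 GB, 23 GB left
drive 4: place 2 GB, 21 GB left
Final drives: [20,9,3] [18,8,6] [18,8,3,2] [7,2,2].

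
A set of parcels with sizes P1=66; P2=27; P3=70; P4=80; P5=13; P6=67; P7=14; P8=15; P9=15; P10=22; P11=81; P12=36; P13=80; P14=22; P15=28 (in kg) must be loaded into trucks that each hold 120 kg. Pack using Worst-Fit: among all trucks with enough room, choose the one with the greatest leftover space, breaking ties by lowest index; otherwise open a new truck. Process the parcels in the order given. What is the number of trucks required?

7

truck 1: place P1 (66 kg), 54 kg left
truck 1: place P2 (27 kg), 27 kg left
truck 2: place P3 (70 kg), 50 kg left
truck 3: place P4 (80 kg), 40 kg left
truck 2: place P5 (13 kg), 37 kg left
truck 4: place P6 (67 kg), 53 kg left
truck 4: place P7 (14 kg), 39 kg left
truck 3: place P8 (15 kg), 25 kg left
truck 4: place P9 (15 kg), 24 kg left
truck 2: place P10 (22 kg), 15 kg left
truck 5: place P11 (81 kg), 39 kg left
truck 5: place P12 (36 kg), 3 kg left
truck 6: place P13 (80 kg), 40 kg left
truck 6: place P14 (22 kg), 18 kg left
truck 7: place P15 (28 kg), 92 kg left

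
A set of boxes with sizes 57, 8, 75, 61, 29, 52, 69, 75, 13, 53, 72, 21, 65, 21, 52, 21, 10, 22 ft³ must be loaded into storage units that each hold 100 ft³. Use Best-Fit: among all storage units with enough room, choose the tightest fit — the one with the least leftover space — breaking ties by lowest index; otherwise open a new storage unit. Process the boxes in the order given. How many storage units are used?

10 storage units

storage unit 1: place 57 ft³, 43 ft³ left
storage unit 1: place 8 ft³, 35 ft³ left
storage unit 2: place 75 ft³, 25 ft³ left
storage unit 3: place 61 ft³, 39 ft³ left
storage unit 1: place 29 ft³, 6 ft³ left
storage unit 4: place 52 ft³, 48 ft³ left
storage unit 5: place 69 ft³, 31 ft³ left
storage unit 6: place 75 ft³, 25 ft³ left
storage unit 2: place 13 ft³, 12 ft³ left
storage unit 7: place 53 ft³, 47 ft³ left
storage unit 8: place 72 ft³, 28 ft³ left
storage unit 6: place 21 ft³, 4 ft³ left
storage unit 9: place 65 ft³, 35 ft³ left
storage unit 8: place 21 ft³, 7 ft³ left
storage unit 10: place 52 ft³, 48 ft³ left
storage unit 5: place 21 ft³, 10 ft³ left
storage unit 5: place 10 ft³, 0 ft³ left
storage unit 9: place 22 ft³, 13 ft³ left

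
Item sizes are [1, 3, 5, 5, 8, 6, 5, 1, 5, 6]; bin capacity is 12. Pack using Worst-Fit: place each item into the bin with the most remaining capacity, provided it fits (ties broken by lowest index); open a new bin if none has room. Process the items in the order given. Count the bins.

1 → bin 1 (remaining 11)
3 → bin 1 (remaining 8)
5 → bin 1 (remaining 3)
5 → bin 2 (remaining 7)
8 → bin 3 (remaining 4)
6 → bin 2 (remaining 1)
5 → bin 4 (remaining 7)
1 → bin 4 (remaining 6)
5 → bin 4 (remaining 1)
6 → bin 5 (remaining 6)
Final bins: [1,3,5] [5,6] [8] [5,1,5] [6].

5 bins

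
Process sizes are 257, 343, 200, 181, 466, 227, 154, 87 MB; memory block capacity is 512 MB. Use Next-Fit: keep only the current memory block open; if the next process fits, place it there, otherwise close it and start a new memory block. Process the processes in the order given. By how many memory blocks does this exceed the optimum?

1

Next-Fit: [257] [343] [200,181] [466] [227,154,87] → 5 memory blocks.
Total size 1915 MB; any packing needs at least ⌈1915/512⌉ = 4 memory blocks.
An optimal packing achieves that bound: [466] [343,154] [257,227] [200,181,87] → 4 memory blocks.
Excess: 5 − 4 = 1.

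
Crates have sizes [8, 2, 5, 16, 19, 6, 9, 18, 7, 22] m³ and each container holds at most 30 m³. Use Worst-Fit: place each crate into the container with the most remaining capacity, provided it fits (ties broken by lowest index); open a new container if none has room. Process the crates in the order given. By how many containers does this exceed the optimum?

Worst-Fit: [8,2,5,6] [16,9] [19] [18,7] [22] → 5 containers.
Total size 112 m³; any packing needs at least ⌈112/30⌉ = 4 containers.
An optimal packing achieves that bound: [22,8] [19,9,2] [18,7,5] [16,6] → 4 containers.
Excess: 5 − 4 = 1.

1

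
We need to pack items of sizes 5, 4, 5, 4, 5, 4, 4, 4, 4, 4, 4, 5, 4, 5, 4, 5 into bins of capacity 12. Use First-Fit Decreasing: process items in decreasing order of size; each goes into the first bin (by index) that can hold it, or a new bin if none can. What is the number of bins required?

Sorted descending: 5, 5, 5, 5, 5, 5, 4, 4, 4, 4, 4, 4, 4, 4, 4, 4.
5 → bin 1 (remaining 7)
5 → bin 1 (remaining 2)
5 → bin 2 (remaining 7)
5 → bin 2 (remaining 2)
5 → bin 3 (remaining 7)
5 → bin 3 (remaining 2)
4 → bin 4 (remaining 8)
4 → bin 4 (remaining 4)
4 → bin 4 (remaining 0)
4 → bin 5 (remaining 8)
4 → bin 5 (remaining 4)
4 → bin 5 (remaining 0)
4 → bin 6 (remaining 8)
4 → bin 6 (remaining 4)
4 → bin 6 (remaining 0)
4 → bin 7 (remaining 8)
Final bins: [5,5] [5,5] [5,5] [4,4,4] [4,4,4] [4,4,4] [4].

7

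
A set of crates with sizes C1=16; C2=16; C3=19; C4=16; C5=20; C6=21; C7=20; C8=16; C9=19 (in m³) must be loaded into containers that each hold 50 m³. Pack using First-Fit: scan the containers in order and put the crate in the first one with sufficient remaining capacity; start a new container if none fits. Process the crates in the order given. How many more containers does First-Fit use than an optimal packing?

0

First-Fit: [16,16,16] [19,20] [21,20] [16,19] → 4 containers.
Total size 163 m³; any packing needs at least ⌈163/50⌉ = 4 containers.
So 4 is already optimal.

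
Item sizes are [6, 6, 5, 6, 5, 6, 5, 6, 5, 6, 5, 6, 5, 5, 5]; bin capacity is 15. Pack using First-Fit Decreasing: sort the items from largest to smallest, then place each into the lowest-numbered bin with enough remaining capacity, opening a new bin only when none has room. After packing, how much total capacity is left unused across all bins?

23

Sorted descending: 6, 6, 6, 6, 6, 6, 6, 5, 5, 5, 5, 5, 5, 5, 5.
6 → bin 1 (remaining 9)
6 → bin 1 (remaining 3)
6 → bin 2 (remaining 9)
6 → bin 2 (remaining 3)
6 → bin 3 (remaining 9)
6 → bin 3 (remaining 3)
6 → bin 4 (remaining 9)
5 → bin 4 (remaining 4)
5 → bin 5 (remaining 10)
5 → bin 5 (remaining 5)
5 → bin 5 (remaining 0)
5 → bin 6 (remaining 10)
5 → bin 6 (remaining 5)
5 → bin 6 (remaining 0)
5 → bin 7 (remaining 10)
7 bins × 15 = 105; used 82; unused 23.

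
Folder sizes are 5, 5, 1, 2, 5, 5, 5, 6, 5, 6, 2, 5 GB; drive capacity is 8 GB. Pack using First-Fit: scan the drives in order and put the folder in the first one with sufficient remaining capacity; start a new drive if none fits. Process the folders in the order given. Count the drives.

drive 1: place 5 GB, 3 GB left
drive 2: place 5 GB, 3 GB left
drive 1: place 1 GB, 2 GB left
drive 1: place 2 GB, 0 GB left
drive 3: place 5 GB, 3 GB left
drive 4: place 5 GB, 3 GB left
drive 5: place 5 GB, 3 GB left
drive 6: place 6 GB, 2 GB left
drive 7: place 5 GB, 3 GB left
drive 8: place 6 GB, 2 GB left
drive 2: place 2 GB, 1 GB left
drive 9: place 5 GB, 3 GB left
Final drives: [5,1,2] [5,2] [5] [5] [5] [6] [5] [6] [5].

9 drives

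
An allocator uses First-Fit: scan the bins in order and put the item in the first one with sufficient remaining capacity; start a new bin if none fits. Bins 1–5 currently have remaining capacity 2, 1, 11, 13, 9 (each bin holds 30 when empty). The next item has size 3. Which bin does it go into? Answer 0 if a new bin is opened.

3

Bins with room: bin 3 (11), bin 4 (13), bin 5 (9).
The first with room is bin 3.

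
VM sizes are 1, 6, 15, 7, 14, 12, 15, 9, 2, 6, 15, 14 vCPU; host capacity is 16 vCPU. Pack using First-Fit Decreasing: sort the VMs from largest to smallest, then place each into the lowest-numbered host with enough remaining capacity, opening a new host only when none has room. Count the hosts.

Sorted descending: 15, 15, 15, 14, 14, 12, 9, 7, 6, 6, 2, 1.
Put 15 vCPU in host 1; 1 vCPU remain.
Put 15 vCPU in host 2; 1 vCPU remain.
Put 15 vCPU in host 3; 1 vCPU remain.
Put 14 vCPU in host 4; 2 vCPU remain.
Put 14 vCPU in host 5; 2 vCPU remain.
Put 12 vCPU in host 6; 4 vCPU remain.
Put 9 vCPU in host 7; 7 vCPU remain.
Put 7 vCPU in host 7; 0 vCPU remain.
Put 6 vCPU in host 8; 10 vCPU remain.
Put 6 vCPU in host 8; 4 vCPU remain.
Put 2 vCPU in host 4; 0 vCPU remain.
Put 1 vCPU in host 1; 0 vCPU remain.

8 hosts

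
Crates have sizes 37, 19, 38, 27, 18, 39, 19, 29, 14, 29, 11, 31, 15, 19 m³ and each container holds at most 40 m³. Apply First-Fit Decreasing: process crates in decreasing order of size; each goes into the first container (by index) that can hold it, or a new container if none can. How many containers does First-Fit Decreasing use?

Sorted descending: 39, 38, 37, 31, 29, 29, 27, 19, 19, 19, 18, 15, 14, 11.
Put 39 m³ in container 1; 1 m³ remain.
Put 38 m³ in container 2; 2 m³ remain.
Put 37 m³ in container 3; 3 m³ remain.
Put 31 m³ in container 4; 9 m³ remain.
Put 29 m³ in container 5; 11 m³ remain.
Put 29 m³ in container 6; 11 m³ remain.
Put 27 m³ in container 7; 13 m³ remain.
Put 19 m³ in container 8; 21 m³ remain.
Put 19 m³ in container 8; 2 m³ remain.
Put 19 m³ in container 9; 21 m³ remain.
Put 18 m³ in container 9; 3 m³ remain.
Put 15 m³ in container 10; 25 m³ remain.
Put 14 m³ in container 10; 11 m³ remain.
Put 11 m³ in container 5; 0 m³ remain.

10 containers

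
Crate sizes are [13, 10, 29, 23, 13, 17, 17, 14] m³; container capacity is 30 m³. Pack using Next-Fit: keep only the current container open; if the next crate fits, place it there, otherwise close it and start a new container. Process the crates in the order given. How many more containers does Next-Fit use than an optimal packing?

1

Next-Fit: [13,10] [29] [23] [13,17] [17] [14] → 6 containers.
Total size 136 m³; any packing needs at least ⌈136/30⌉ = 5 containers.
An optimal packing achieves that bound: [29] [23] [17,13] [17,13] [14,10] → 5 containers.
Excess: 6 − 5 = 1.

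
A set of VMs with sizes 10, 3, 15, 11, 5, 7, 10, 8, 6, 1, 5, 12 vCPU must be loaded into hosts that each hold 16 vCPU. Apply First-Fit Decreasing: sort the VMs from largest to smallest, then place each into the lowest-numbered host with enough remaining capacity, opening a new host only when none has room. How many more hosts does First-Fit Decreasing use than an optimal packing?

0

First-Fit Decreasing: [15,1] [12,3] [11,5] [10,6] [10,5] [8,7] → 6 hosts.
Total size 93 vCPU; any packing needs at least ⌈93/16⌉ = 6 hosts.
So 6 is already optimal.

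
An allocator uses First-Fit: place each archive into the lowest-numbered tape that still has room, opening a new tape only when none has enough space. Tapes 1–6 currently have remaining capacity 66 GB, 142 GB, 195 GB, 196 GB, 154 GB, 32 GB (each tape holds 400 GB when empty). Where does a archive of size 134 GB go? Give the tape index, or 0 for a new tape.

2

Tapes with room: tape 2 (142 GB), tape 3 (195 GB), tape 4 (196 GB), tape 5 (154 GB).
The first with room is tape 2.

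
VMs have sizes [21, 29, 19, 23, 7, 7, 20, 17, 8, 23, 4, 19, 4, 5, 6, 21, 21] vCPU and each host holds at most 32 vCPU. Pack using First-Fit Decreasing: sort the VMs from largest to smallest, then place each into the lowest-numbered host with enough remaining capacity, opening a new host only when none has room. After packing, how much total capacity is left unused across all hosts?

66

Sorted descending: 29, 23, 23, 21, 21, 21, 20, 19, 19, 17, 8, 7, 7, 6, 5, 4, 4.
Put 29 vCPU in host 1; 3 vCPU remain.
Put 23 vCPU in host 2; 9 vCPU remain.
Put 23 vCPU in host 3; 9 vCPU remain.
Put 21 vCPU in host 4; 11 vCPU remain.
Put 21 vCPU in host 5; 11 vCPU remain.
Put 21 vCPU in host 6; 11 vCPU remain.
Put 20 vCPU in host 7; 12 vCPU remain.
Put 19 vCPU in host 8; 13 vCPU remain.
Put 19 vCPU in host 9; 13 vCPU remain.
Put 17 vCPU in host 10; 15 vCPU remain.
Put 8 vCPU in host 2; 1 vCPU remain.
Put 7 vCPU in host 3; 2 vCPU remain.
Put 7 vCPU in host 4; 4 vCPU remain.
Put 6 vCPU in host 5; 5 vCPU remain.
Put 5 vCPU in host 5; 0 vCPU remain.
Put 4 vCPU in host 4; 0 vCPU remain.
Put 4 vCPU in host 6; 7 vCPU remain.
10 hosts × 32 vCPU = 320 vCPU; used 254 vCPU; unused 66 vCPU.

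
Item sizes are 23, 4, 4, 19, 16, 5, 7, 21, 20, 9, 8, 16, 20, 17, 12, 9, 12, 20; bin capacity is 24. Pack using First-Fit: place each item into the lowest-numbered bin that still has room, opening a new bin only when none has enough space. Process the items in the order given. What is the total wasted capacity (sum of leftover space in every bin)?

46

bin 1: place 23, 1 left
bin 2: place 4, 20 left
bin 2: place 4, 16 left
bin 3: place 19, 5 left
bin 2: place 16, 0 left
bin 3: place 5, 0 left
bin 4: place 7, 17 left
bin 5: place 21, 3 left
bin 6: place 20, 4 left
bin 4: place 9, 8 left
bin 4: place 8, 0 left
bin 7: place 16, 8 left
bin 8: place 20, 4 left
bin 9: place 17, 7 left
bin 10: place 12, 12 left
bin 10: place 9, 3 left
bin 11: place 12, 12 left
bin 12: place 20, 4 left
12 bins × 24 = 288; used 242; unused 46.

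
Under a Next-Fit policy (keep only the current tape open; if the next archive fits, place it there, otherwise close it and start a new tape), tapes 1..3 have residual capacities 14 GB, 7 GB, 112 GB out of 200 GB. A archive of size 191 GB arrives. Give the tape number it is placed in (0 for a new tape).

Next-Fit only looks at tape 3, which has 112 GB free.
191 GB does not fit, so a new tape is opened.

0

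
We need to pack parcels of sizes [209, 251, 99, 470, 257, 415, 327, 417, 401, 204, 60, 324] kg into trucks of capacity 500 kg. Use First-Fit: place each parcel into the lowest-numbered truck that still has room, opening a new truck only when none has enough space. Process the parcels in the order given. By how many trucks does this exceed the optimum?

First-Fit: [209,251] [99,257,60] [470] [415] [327] [417] [401] [204] [324] → 9 trucks.
8 parcels exceed 250 kg (half the capacity), and no two of those can share a truck, so at least 8 trucks are needed.
An optimal packing achieves that bound: [470] [417,60] [415] [401,99] [327] [324] [257,209] [251,204] → 8 trucks.
Excess: 9 − 8 = 1.

1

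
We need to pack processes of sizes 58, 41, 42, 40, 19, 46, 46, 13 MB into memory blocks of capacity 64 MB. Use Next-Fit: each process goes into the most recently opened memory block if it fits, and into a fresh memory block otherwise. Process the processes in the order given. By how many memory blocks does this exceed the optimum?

Next-Fit: [58] [41] [42] [40,19] [46] [46,13] → 6 memory blocks.
6 processes exceed 32 MB (half the capacity), and no two of those can share a memory block, so at least 6 memory blocks are needed.
So 6 is already optimal.

0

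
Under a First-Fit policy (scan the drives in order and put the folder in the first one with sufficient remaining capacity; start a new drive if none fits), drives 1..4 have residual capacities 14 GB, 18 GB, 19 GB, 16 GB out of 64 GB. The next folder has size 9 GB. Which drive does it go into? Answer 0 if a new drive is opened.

Drives with room: drive 1 (14 GB), drive 2 (18 GB), drive 3 (19 GB), drive 4 (16 GB).
The first with room is drive 1.

1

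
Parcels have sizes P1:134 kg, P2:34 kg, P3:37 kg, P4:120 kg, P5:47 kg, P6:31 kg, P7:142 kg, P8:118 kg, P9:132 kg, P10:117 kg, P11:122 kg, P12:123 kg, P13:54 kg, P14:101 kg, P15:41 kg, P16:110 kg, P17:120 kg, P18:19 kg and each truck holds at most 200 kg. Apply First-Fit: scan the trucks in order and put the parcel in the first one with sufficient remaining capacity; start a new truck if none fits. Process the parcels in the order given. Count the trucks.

11

P1 (134 kg) → truck 1 (remaining 66 kg)
P2 (34 kg) → truck 1 (remaining 32 kg)
P3 (37 kg) → truck 2 (remaining 163 kg)
P4 (120 kg) → truck 2 (remaining 43 kg)
P5 (47 kg) → truck 3 (remaining 153 kg)
P6 (31 kg) → truck 1 (remaining 1 kg)
P7 (142 kg) → truck 3 (remaining 11 kg)
P8 (118 kg) → truck 4 (remaining 82 kg)
P9 (132 kg) → truck 5 (remaining 68 kg)
P10 (117 kg) → truck 6 (remaining 83 kg)
P11 (122 kg) → truck 7 (remaining 78 kg)
P12 (123 kg) → truck 8 (remaining 77 kg)
P13 (54 kg) → truck 4 (remaining 28 kg)
P14 (101 kg) → truck 9 (remaining 99 kg)
P15 (41 kg) → truck 2 (remaining 2 kg)
P16 (110 kg) → truck 10 (remaining 90 kg)
P17 (120 kg) → truck 11 (remaining 80 kg)
P18 (19 kg) → truck 4 (remaining 9 kg)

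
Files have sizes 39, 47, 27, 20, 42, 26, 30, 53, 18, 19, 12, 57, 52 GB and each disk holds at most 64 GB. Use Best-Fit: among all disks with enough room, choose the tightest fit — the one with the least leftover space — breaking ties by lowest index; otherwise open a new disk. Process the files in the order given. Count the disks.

8

disk 1: place 39 GB, 25 GB left
disk 2: place 47 GB, 17 GB left
disk 3: place 27 GB, 37 GB left
disk 1: place 20 GB, 5 GB left
disk 4: place 42 GB, 22 GB left
disk 3: place 26 GB, 11 GB left
disk 5: place 30 GB, 34 GB left
disk 6: place 53 GB, 11 GB left
disk 4: place 18 GB, 4 GB left
disk 5: place 19 GB, 15 GB left
disk 5: place 12 GB, 3 GB left
disk 7: place 57 GB, 7 GB left
disk 8: place 52 GB, 12 GB left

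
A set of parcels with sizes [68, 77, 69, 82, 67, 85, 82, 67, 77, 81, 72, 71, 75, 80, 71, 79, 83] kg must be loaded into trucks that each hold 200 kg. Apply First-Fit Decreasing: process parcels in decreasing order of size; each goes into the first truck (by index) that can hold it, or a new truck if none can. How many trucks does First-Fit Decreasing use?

9

Sorted descending: 85, 83, 82, 82, 81, 80, 79, 77, 77, 75, 72, 71, 71, 69, 68, 67, 67.
truck 1: place 85 kg, 115 kg left
truck 1: place 83 kg, 32 kg left
truck 2: place 82 kg, 118 kg left
truck 2: place 82 kg, 36 kg left
truck 3: place 81 kg, 119 kg left
truck 3: place 80 kg, 39 kg left
truck 4: place 79 kg, 121 kg left
truck 4: place 77 kg, 44 kg left
truck 5: place 77 kg, 123 kg left
truck 5: place 75 kg, 48 kg left
truck 6: place 72 kg, 128 kg left
truck 6: place 71 kg, 57 kg left
truck 7: place 71 kg, 129 kg left
truck 7: place 69 kg, 60 kg left
truck 8: place 68 kg, 132 kg left
truck 8: place 67 kg, 65 kg left
truck 9: place 67 kg, 133 kg left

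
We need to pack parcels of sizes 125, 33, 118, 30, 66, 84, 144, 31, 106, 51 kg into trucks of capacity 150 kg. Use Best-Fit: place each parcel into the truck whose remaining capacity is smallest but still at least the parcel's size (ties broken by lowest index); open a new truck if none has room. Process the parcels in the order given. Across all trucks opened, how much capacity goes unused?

112

Put 125 kg in truck 1; 25 kg remain.
Put 33 kg in truck 2; 117 kg remain.
Put 118 kg in truck 3; 32 kg remain.
Put 30 kg in truck 3; 2 kg remain.
Put 66 kg in truck 2; 51 kg remain.
Put 84 kg in truck 4; 66 kg remain.
Put 144 kg in truck 5; 6 kg remain.
Put 31 kg in truck 2; 20 kg remain.
Put 106 kg in truck 6; 44 kg remain.
Put 51 kg in truck 4; 15 kg remain.
6 trucks × 150 kg = 900 kg; used 788 kg; unused 112 kg.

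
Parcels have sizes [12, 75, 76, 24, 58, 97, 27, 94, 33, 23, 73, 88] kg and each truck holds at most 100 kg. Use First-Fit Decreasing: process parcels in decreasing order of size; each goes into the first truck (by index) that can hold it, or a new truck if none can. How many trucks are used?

Sorted descending: 97, 94, 88, 76, 75, 73, 58, 33, 27, 24, 23, 12.
truck 1: place 97 kg, 3 kg left
truck 2: place 94 kg, 6 kg left
truck 3: place 88 kg, 12 kg left
truck 4: place 76 kg, 24 kg left
truck 5: place 75 kg, 25 kg left
truck 6: place 73 kg, 27 kg left
truck 7: place 58 kg, 42 kg left
truck 7: place 33 kg, 9 kg left
truck 6: place 27 kg, 0 kg left
truck 4: place 24 kg, 0 kg left
truck 5: place 23 kg, 2 kg left
truck 3: place 12 kg, 0 kg left
Final trucks: [97] [94] [88,12] [76,24] [75,23] [73,27] [58,33].

7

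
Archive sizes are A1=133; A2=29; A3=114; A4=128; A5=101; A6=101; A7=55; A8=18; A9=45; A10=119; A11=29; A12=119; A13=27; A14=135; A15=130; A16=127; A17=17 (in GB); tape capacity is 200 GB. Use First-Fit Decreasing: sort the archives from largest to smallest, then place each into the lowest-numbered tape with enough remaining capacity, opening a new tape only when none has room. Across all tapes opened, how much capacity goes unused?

Sorted descending: 135, 133, 130, 128, 127, 119, 119, 114, 101, 101, 55, 45, 29, 29, 27, 18, 17.
135 GB → tape 1 (remaining 65 GB)
133 GB → tape 2 (remaining 67 GB)
130 GB → tape 3 (remaining 70 GB)
128 GB → tape 4 (remaining 72 GB)
127 GB → tape 5 (remaining 73 GB)
119 GB → tape 6 (remaining 81 GB)
119 GB → tape 7 (remaining 81 GB)
114 GB → tape 8 (remaining 86 GB)
101 GB → tape 9 (remaining 99 GB)
101 GB → tape 10 (remaining 99 GB)
55 GB → tape 1 (remaining 10 GB)
45 GB → tape 2 (remaining 22 GB)
29 GB → tape 3 (remaining 41 GB)
29 GB → tape 3 (remaining 12 GB)
27 GB → tape 4 (remaining 45 GB)
18 GB → tape 2 (remaining 4 GB)
17 GB → tape 4 (remaining 28 GB)
10 tapes × 200 GB = 2000 GB; used 1427 GB; unused 573 GB.

573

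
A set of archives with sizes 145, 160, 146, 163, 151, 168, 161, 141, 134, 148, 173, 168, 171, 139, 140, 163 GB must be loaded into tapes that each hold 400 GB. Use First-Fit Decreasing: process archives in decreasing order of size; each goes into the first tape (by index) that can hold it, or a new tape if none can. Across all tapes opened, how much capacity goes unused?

729

Sorted descending: 173, 171, 168, 168, 163, 163, 161, 160, 151, 148, 146, 145, 141, 140, 139, 134.
173 GB → tape 1 (remaining 227 GB)
171 GB → tape 1 (remaining 56 GB)
168 GB → tape 2 (remaining 232 GB)
168 GB → tape 2 (remaining 64 GB)
163 GB → tape 3 (remaining 237 GB)
163 GB → tape 3 (remaining 74 GB)
161 GB → tape 4 (remaining 239 GB)
160 GB → tape 4 (remaining 79 GB)
151 GB → tape 5 (remaining 249 GB)
148 GB → tape 5 (remaining 101 GB)
146 GB → tape 6 (remaining 254 GB)
145 GB → tape 6 (remaining 109 GB)
141 GB → tape 7 (remaining 259 GB)
140 GB → tape 7 (remaining 119 GB)
139 GB → tape 8 (remaining 261 GB)
134 GB → tape 8 (remaining 127 GB)
8 tapes × 400 GB = 3200 GB; used 2471 GB; unused 729 GB.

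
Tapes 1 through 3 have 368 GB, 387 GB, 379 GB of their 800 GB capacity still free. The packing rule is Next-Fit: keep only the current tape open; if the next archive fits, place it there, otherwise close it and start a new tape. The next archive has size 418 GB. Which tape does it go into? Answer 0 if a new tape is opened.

0

Next-Fit only looks at tape 3, which has 379 GB free.
418 GB does not fit, so a new tape is opened.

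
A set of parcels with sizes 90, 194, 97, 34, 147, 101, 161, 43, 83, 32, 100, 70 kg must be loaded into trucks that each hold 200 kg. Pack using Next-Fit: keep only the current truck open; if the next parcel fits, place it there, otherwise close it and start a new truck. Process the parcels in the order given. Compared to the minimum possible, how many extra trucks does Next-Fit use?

Next-Fit: [90] [194] [97,34] [147] [101] [161] [43,83,32] [100,70] → 8 trucks.
Total size 1152 kg; any packing needs at least ⌈1152/200⌉ = 6 trucks.
An optimal packing achieves that bound: [194] [161,34] [147,43] [101,97] [100,90] [83,70,32] → 6 trucks.
Excess: 8 − 6 = 2.

2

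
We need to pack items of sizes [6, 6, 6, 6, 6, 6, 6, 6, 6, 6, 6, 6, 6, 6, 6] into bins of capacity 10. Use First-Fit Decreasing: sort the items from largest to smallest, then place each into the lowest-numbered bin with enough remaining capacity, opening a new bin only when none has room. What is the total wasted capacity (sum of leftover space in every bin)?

Sorted descending: 6, 6, 6, 6, 6, 6, 6, 6, 6, 6, 6, 6, 6, 6, 6.
Put 6 in bin 1; 4 remain.
Put 6 in bin 2; 4 remain.
Put 6 in bin 3; 4 remain.
Put 6 in bin 4; 4 remain.
Put 6 in bin 5; 4 remain.
Put 6 in bin 6; 4 remain.
Put 6 in bin 7; 4 remain.
Put 6 in bin 8; 4 remain.
Put 6 in bin 9; 4 remain.
Put 6 in bin 10; 4 remain.
Put 6 in bin 11; 4 remain.
Put 6 in bin 12; 4 remain.
Put 6 in bin 13; 4 remain.
Put 6 in bin 14; 4 remain.
Put 6 in bin 15; 4 remain.
15 bins × 10 = 150; used 90; unused 60.

60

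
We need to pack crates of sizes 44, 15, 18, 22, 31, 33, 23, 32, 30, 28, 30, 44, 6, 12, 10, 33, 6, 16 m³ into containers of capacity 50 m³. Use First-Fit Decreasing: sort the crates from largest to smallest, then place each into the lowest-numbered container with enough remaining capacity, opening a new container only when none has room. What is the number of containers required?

Sorted descending: 44, 44, 33, 33, 32, 31, 30, 30, 28, 23, 22, 18, 16, 15, 12, 10, 6, 6.
44 m³ → container 1 (remaining 6 m³)
44 m³ → container 2 (remaining 6 m³)
33 m³ → container 3 (remaining 17 m³)
33 m³ → container 4 (remaining 17 m³)
32 m³ → container 5 (remaining 18 m³)
31 m³ → container 6 (remaining 19 m³)
30 m³ → container 7 (remaining 20 m³)
30 m³ → container 8 (remaining 20 m³)
28 m³ → container 9 (remaining 22 m³)
23 m³ → container 10 (remaining 27 m³)
22 m³ → container 9 (remaining 0 m³)
18 m³ → container 5 (remaining 0 m³)
16 m³ → container 3 (remaining 1 m³)
15 m³ → container 4 (remaining 2 m³)
12 m³ → container 6 (remaining 7 m³)
10 m³ → container 7 (remaining 10 m³)
6 m³ → container 1 (remaining 0 m³)
6 m³ → container 2 (remaining 0 m³)
Final containers: [44,6] [44,6] [33,16] [33,15] [32,18] [31,12] [30,10] [30] [28,22] [23].

10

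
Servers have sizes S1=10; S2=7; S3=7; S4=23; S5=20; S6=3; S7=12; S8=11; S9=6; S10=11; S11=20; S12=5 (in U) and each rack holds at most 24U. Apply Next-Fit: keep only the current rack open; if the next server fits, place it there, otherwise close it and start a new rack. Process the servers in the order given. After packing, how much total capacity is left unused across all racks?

rack 1: place S1 (10U), 14U left
rack 1: place S2 (7U), 7U left
rack 1: place S3 (7U), 0U left
rack 2: place S4 (23U), 1U left
rack 3: place S5 (20U), 4U left
rack 3: place S6 (3U), 1U left
rack 4: place S7 (12U), 12U left
rack 4: place S8 (11U), 1U left
rack 5: place S9 (6U), 18U left
rack 5: place S10 (11U), 7U left
rack 6: place S11 (20U), 4U left
rack 7: place S12 (5U), 19U left
7 racks × 24U = 168U; used 135U; unused 33U.

33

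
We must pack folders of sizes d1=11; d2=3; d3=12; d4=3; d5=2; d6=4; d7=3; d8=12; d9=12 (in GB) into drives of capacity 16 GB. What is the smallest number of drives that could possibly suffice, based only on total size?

Total size = 11 + 3 + 12 + 3 + 2 + 4 + 3 + 12 + 12 = 62 GB.
⌈62 / 16⌉ = 4.

4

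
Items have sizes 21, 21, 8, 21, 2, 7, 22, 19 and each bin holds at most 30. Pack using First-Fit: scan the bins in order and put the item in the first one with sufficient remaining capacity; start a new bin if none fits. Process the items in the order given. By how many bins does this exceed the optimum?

First-Fit: [21,8] [21,2,7] [21] [22] [19] → 5 bins.
Total size 121; any packing needs at least ⌈121/30⌉ = 5 bins.
So 5 is already optimal.

0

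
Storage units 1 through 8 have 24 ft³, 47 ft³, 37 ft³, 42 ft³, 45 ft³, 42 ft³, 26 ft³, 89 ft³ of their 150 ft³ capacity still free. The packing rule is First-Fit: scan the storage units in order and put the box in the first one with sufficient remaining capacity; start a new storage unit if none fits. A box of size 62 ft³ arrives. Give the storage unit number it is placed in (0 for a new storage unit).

Storage units with room: storage unit 8 (89 ft³).
The first with room is storage unit 8.

8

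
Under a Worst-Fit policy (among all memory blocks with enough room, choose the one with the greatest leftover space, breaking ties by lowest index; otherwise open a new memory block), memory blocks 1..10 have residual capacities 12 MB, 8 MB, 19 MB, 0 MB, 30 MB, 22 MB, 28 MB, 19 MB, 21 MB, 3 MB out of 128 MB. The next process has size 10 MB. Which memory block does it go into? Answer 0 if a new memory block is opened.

Memory blocks with room: memory block 1 (12 MB), memory block 3 (19 MB), memory block 5 (30 MB), memory block 6 (22 MB), memory block 7 (28 MB), memory block 8 (19 MB), memory block 9 (21 MB).
Most room is memory block 5 with 30 MB free.

5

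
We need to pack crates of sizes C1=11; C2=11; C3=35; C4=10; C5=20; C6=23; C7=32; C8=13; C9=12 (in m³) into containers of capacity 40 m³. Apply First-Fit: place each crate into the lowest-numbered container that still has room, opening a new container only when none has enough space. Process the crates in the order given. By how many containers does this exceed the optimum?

0

First-Fit: [11,11,10] [35] [20,13] [23,12] [32] → 5 containers.
Total size 167 m³; any packing needs at least ⌈167/40⌉ = 5 containers.
So 5 is already optimal.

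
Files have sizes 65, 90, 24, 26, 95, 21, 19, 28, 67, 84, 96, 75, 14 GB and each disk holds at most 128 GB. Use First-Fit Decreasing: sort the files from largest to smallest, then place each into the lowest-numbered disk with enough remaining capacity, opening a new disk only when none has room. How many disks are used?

Sorted descending: 96, 95, 90, 84, 75, 67, 65, 28, 26, 24, 21, 19, 14.
Put 96 GB in disk 1; 32 GB remain.
Put 95 GB in disk 2; 33 GB remain.
Put 90 GB in disk 3; 38 GB remain.
Put 84 GB in disk 4; 44 GB remain.
Put 75 GB in disk 5; 53 GB remain.
Put 67 GB in disk 6; 61 GB remain.
Put 65 GB in disk 7; 63 GB remain.
Put 28 GB in disk 1; 4 GB remain.
Put 26 GB in disk 2; 7 GB remain.
Put 24 GB in disk 3; 14 GB remain.
Put 21 GB in disk 4; 23 GB remain.
Put 19 GB in disk 4; 4 GB remain.
Put 14 GB in disk 3; 0 GB remain.
Final disks: [96,28] [95,26] [90,24,14] [84,21,19] [75] [67] [65].

7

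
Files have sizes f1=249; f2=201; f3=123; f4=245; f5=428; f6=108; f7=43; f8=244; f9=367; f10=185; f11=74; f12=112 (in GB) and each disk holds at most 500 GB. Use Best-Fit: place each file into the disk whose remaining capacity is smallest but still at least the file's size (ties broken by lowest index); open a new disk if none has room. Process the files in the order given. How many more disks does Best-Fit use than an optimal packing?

1

Best-Fit: [249,201,43] [123,245,108] [428] [244,185] [367,74] [112] → 6 disks.
Total size 2379 GB; any packing needs at least ⌈2379/500⌉ = 5 disks.
An optimal packing achieves that bound: [428,43] [367,123] [249,245] [244,201] [185,112,108,74] → 5 disks.
Excess: 6 − 5 = 1.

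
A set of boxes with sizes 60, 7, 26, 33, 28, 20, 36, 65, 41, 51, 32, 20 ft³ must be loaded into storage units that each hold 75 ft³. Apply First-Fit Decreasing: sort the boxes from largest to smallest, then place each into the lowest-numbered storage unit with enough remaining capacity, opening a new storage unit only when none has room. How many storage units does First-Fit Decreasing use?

Sorted descending: 65, 60, 51, 41, 36, 33, 32, 28, 26, 20, 20, 7.
storage unit 1: place 65 ft³, 10 ft³ left
storage unit 2: place 60 ft³, 15 ft³ left
storage unit 3: place 51 ft³, 24 ft³ left
storage unit 4: place 41 ft³, 34 ft³ left
storage unit 5: place 36 ft³, 39 ft³ left
storage unit 4: place 33 ft³, 1 ft³ left
storage unit 5: place 32 ft³, 7 ft³ left
storage unit 6: place 28 ft³, 47 ft³ left
storage unit 6: place 26 ft³, 21 ft³ left
storage unit 3: place 20 ft³, 4 ft³ left
storage unit 6: place 20 ft³, 1 ft³ left
storage unit 1: place 7 ft³, 3 ft³ left

6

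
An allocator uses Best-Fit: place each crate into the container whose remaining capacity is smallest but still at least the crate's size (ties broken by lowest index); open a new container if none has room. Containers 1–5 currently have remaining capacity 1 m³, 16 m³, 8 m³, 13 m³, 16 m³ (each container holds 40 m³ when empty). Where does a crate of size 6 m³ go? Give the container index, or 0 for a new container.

3

Containers with room: container 2 (16 m³), container 3 (8 m³), container 4 (13 m³), container 5 (16 m³).
Tightest fit is container 3 with 8 m³ free.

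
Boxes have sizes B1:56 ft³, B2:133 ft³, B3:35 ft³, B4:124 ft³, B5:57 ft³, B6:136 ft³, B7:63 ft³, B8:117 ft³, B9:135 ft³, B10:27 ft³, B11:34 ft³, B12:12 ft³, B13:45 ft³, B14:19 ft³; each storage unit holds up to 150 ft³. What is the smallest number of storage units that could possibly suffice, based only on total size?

Total size = 56 + 133 + 35 + 124 + 57 + 136 + 63 + 117 + 135 + 27 + 34 + 12 + 45 + 19 = 993 ft³.
⌈993 / 150⌉ = 7.

7 storage units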